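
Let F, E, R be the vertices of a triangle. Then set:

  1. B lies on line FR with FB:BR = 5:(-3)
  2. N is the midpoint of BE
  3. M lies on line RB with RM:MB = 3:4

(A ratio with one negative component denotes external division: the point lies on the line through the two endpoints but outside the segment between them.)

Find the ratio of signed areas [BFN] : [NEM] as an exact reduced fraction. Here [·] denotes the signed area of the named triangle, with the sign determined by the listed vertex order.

Set F = (0, 0), E = (1, 0), R = (0, 1); any affine frame gives the same invariant.
1. B lies on line FR with FB:BR = 5:(-3) ⇒ B = (0, 5/2)
2. N is the midpoint of BE ⇒ N = (1/2, 5/4)
3. M lies on line RB with RM:MB = 3:4 ⇒ M = (0, 23/14)
2·[BFN] = 5/4, 2·[NEM] = -3/7
[BFN]:[NEM] = 5/4:-3/7 = -35/12

[BFN]:[NEM] = -35/12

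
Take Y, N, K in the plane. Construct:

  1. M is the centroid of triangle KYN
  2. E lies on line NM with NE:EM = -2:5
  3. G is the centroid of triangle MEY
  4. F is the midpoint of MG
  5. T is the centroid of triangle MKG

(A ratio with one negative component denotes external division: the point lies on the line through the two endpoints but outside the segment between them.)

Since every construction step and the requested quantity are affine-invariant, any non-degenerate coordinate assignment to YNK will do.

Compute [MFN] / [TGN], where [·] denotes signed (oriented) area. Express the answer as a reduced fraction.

Work in coordinates with Y = (0, 0), N = (1, 0), K = (0, 1).
1. M is the centroid of triangle KYN ⇒ M = (1/3, 1/3)
2. E lies on line NM with NE:EM = -2:5 ⇒ E = (13/9, -2/9)
3. G is the centroid of triangle MEY ⇒ G = (16/27, 1/27)
4. F is the midpoint of MG ⇒ F = (25/54, 5/27)
5. T is the centroid of triangle MKG ⇒ T = (25/81, 37/81)
2·[MFN] = 1/18, 2·[TGN] = 13/81
[MFN]:[TGN] = 1/18:13/81 = 9/26

[MFN]:[TGN] = 9/26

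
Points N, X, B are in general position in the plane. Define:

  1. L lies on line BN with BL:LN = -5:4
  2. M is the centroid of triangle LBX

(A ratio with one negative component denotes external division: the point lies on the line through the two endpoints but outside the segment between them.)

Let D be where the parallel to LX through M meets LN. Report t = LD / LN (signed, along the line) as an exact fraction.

Choose coordinates N = (0, 0), X = (1, 0), B = (0, 1).
1. L lies on line BN with BL:LN = -5:4 ⇒ L = (0, -4)
2. M is the centroid of triangle LBX ⇒ M = (1/3, -1)
through M parallel to LX: direction (1, 4); meets LN at D = (0, -7/3)
D = L + t·(N−L) with t = 5/12

t = 5/12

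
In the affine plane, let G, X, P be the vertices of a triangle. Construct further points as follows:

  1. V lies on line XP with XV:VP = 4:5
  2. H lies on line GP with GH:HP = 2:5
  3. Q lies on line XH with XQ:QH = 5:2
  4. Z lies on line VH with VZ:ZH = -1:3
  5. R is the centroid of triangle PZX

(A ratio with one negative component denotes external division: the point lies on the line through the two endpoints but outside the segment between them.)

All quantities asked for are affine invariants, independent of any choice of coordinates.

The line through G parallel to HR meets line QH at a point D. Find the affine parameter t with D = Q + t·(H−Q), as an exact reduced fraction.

Set G = (0, 0), X = (1, 0), P = (0, 1); any affine frame gives the same invariant.
1. V lies on line XP with XV:VP = 4:5 ⇒ V = (5/9, 4/9)
2. H lies on line GP with GH:HP = 2:5 ⇒ H = (0, 2/7)
3. Q lies on line XH with XQ:QH = 5:2 ⇒ Q = (2/7, 10/49)
4. Z lies on line VH with VZ:ZH = -1:3 ⇒ Z = (5/6, 11/21)
5. R is the centroid of triangle PZX ⇒ R = (11/18, 32/63)
through G parallel to HR: direction (11/18, 2/9); meets QH at D = (11/25, 4/25)
D = Q + t·(H−Q) with t = -27/50

t = -27/50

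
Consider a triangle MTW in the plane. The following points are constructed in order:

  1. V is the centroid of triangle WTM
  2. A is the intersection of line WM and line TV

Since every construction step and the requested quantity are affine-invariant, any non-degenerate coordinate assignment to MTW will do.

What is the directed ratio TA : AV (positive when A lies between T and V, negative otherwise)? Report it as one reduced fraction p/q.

TA:AV = -3

Assign M = (0, 0), T = (1, 0), W = (0, 1) — the answer is frame-independent, so this choice is without loss of generality.
1. V is the centroid of triangle WTM ⇒ V = (1/3, 1/3)
2. A is the intersection of line WM and line TV ⇒ A = (0, 1/2)
A = T + t·(V−T) with t = 3/2, so TA:AV = t:(1−t) = 3/2:-1/2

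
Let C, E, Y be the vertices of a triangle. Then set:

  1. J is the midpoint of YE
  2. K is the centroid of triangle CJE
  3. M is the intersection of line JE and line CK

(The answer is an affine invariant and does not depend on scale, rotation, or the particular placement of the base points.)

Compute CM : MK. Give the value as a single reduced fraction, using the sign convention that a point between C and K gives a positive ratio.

Choose coordinates C = (0, 0), E = (1, 0), Y = (0, 1).
1. J is the midpoint of YE ⇒ J = (1/2, 1/2)
2. K is the centroid of triangle CJE ⇒ K = (1/2, 1/6)
3. M is the intersection of line JE and line CK ⇒ M = (3/4, 1/4)
M = C + t·(K−C) with t = 3/2, so CM:MK = t:(1−t) = 3/2:-1/2

CM:MK = -3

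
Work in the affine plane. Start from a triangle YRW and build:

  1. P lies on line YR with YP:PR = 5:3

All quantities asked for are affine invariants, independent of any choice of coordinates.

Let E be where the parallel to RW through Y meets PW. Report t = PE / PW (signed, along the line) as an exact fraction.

Set Y = (0, 0), R = (1, 0), W = (0, 1); any affine frame gives the same invariant.
1. P lies on line YR with YP:PR = 5:3 ⇒ P = (5/8, 0)
through Y parallel to RW: direction (-1, 1); meets PW at E = (5/3, -5/3)
E = P + t·(W−P) with t = -5/3

t = -5/3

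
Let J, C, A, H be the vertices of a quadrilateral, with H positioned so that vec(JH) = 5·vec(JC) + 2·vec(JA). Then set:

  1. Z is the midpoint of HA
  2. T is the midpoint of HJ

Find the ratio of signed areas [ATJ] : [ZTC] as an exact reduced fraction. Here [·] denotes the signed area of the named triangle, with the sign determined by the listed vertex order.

[ATJ]:[ZTC] = 10/3

Choose coordinates J = (0, 0), C = (1, 0), A = (0, 1), H = (5, 2).
1. Z is the midpoint of HA ⇒ Z = (5/2, 3/2)
2. T is the midpoint of HJ ⇒ T = (5/2, 1)
2·[ATJ] = -5/2, 2·[ZTC] = -3/4
[ATJ]:[ZTC] = -5/2:-3/4 = 10/3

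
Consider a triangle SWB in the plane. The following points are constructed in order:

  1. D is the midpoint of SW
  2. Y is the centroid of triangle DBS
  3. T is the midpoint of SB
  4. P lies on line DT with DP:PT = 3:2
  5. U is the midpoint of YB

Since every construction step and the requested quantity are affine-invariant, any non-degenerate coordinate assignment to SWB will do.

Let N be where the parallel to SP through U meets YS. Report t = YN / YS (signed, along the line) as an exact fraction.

t = -11/2

Set S = (0, 0), W = (1, 0), B = (0, 1); any affine frame gives the same invariant.
1. D is the midpoint of SW ⇒ D = (1/2, 0)
2. Y is the centroid of triangle DBS ⇒ Y = (1/6, 1/3)
3. T is the midpoint of SB ⇒ T = (0, 1/2)
4. P lies on line DT with DP:PT = 3:2 ⇒ P = (1/5, 3/10)
5. U is the midpoint of YB ⇒ U = (1/12, 2/3)
through U parallel to SP: direction (1/5, 3/10); meets YS at N = (13/12, 13/6)
N = Y + t·(S−Y) with t = -11/2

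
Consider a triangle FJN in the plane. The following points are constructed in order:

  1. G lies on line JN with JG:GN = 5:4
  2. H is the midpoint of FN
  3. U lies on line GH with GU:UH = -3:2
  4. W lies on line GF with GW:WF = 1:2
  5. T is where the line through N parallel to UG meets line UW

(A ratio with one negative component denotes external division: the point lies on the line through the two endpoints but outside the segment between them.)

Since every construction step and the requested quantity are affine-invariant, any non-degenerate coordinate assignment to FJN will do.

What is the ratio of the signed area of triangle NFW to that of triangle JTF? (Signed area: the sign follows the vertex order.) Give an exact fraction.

[NFW]:[JTF] = 2/3

Assign F = (0, 0), J = (1, 0), N = (0, 1) — the answer is frame-independent, so this choice is without loss of generality.
1. G lies on line JN with JG:GN = 5:4 ⇒ G = (4/9, 5/9)
2. H is the midpoint of FN ⇒ H = (0, 1/2)
3. U lies on line GH with GU:UH = -3:2 ⇒ U = (-8/9, 7/18)
4. W lies on line GF with GW:WF = 1:2 ⇒ W = (8/27, 10/27)
5. T is where the line through N parallel to UG meets line UW ⇒ T = (-40/9, 4/9)
2·[NFW] = 8/27, 2·[JTF] = 4/9
[NFW]:[JTF] = 8/27:4/9 = 2/3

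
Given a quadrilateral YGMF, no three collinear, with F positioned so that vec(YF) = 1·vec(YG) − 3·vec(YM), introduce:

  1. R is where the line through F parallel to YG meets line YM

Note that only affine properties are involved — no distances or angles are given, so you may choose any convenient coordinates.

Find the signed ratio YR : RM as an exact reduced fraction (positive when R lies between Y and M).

Assign Y = (0, 0), G = (1, 0), M = (0, 1), F = (1, -3) — the answer is frame-independent, so this choice is without loss of generality.
1. R is where the line through F parallel to YG meets line YM ⇒ R = (0, -3)
R = Y + t·(M−Y) with t = -3, so YR:RM = t:(1−t) = -3:4

YR:RM = -3/4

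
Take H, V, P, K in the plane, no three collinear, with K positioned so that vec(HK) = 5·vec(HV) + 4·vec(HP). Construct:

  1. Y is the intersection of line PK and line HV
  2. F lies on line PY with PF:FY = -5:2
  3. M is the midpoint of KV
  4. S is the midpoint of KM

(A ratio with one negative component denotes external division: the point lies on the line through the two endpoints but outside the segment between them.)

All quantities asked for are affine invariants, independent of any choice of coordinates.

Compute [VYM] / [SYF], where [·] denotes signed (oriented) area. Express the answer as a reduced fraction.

[VYM]:[SYF] = -12

Set H = (0, 0), V = (1, 0), P = (0, 1), K = (5, 4); any affine frame gives the same invariant.
1. Y is the intersection of line PK and line HV ⇒ Y = (-5/3, 0)
2. F lies on line PY with PF:FY = -5:2 ⇒ F = (-25/9, -2/3)
3. M is the midpoint of KV ⇒ M = (3, 2)
4. S is the midpoint of KM ⇒ S = (4, 3)
2·[VYM] = -16/3, 2·[SYF] = 4/9
[VYM]:[SYF] = -16/3:4/9 = -12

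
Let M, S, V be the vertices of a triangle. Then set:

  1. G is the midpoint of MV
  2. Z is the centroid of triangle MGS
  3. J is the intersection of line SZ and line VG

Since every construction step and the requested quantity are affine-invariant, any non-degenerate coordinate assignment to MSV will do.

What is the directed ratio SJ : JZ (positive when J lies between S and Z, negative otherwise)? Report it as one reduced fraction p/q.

SJ:JZ = -3

Work in coordinates with M = (0, 0), S = (1, 0), V = (0, 1).
1. G is the midpoint of MV ⇒ G = (0, 1/2)
2. Z is the centroid of triangle MGS ⇒ Z = (1/3, 1/6)
3. J is the intersection of line SZ and line VG ⇒ J = (0, 1/4)
J = S + t·(Z−S) with t = 3/2, so SJ:JZ = t:(1−t) = 3/2:-1/2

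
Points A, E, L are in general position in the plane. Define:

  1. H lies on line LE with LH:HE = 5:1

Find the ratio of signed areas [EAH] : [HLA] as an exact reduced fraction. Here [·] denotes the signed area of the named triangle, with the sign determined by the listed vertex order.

[EAH]:[HLA] = -1/5

Work in coordinates with A = (0, 0), E = (1, 0), L = (0, 1).
1. H lies on line LE with LH:HE = 5:1 ⇒ H = (5/6, 1/6)
2·[EAH] = -1/6, 2·[HLA] = 5/6
[EAH]:[HLA] = -1/6:5/6 = -1/5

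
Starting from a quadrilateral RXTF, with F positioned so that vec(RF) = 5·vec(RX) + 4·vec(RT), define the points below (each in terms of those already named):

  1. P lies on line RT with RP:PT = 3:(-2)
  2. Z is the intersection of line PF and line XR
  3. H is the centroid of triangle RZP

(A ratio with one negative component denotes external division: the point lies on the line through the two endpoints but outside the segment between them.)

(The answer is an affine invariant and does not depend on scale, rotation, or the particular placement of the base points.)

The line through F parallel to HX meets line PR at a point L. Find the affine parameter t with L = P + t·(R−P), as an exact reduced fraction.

Work in coordinates with R = (0, 0), X = (1, 0), T = (0, 1), F = (5, 4).
1. P lies on line RT with RP:PT = 3:(-2) ⇒ P = (0, 3)
2. Z is the intersection of line PF and line XR ⇒ Z = (-15, 0)
3. H is the centroid of triangle RZP ⇒ H = (-5, 1)
through F parallel to HX: direction (6, -1); meets PR at L = (0, 29/6)
L = P + t·(R−P) with t = -11/18

t = -11/18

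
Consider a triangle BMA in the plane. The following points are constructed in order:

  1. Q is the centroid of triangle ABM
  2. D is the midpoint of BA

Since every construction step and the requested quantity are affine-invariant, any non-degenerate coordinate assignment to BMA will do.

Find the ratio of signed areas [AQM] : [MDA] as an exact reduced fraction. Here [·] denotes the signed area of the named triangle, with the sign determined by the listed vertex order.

[AQM]:[MDA] = -2/3

Assign B = (0, 0), M = (1, 0), A = (0, 1) — the answer is frame-independent, so this choice is without loss of generality.
1. Q is the centroid of triangle ABM ⇒ Q = (1/3, 1/3)
2. D is the midpoint of BA ⇒ D = (0, 1/2)
2·[AQM] = 1/3, 2·[MDA] = -1/2
[AQM]:[MDA] = 1/3:-1/2 = -2/3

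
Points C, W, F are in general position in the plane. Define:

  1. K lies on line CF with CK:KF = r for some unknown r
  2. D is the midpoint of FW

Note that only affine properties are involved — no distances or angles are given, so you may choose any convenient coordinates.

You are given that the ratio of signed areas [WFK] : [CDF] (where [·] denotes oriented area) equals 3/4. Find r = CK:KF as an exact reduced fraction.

r = 5/3

Work in coordinates with C = (0, 0), W = (1, 0), F = (0, 1).
1. With CK:KF = r, write λ = r/(r+1) so K = C + λ·(F−C); K is affine-linear in λ
2. D is the midpoint of FW ⇒ D = (1/2, 1/2)
Every point depending on K is an affine combination of K and λ-independent points, so each such coordinate is linear in λ; the λ² term in each signed area is a multiple of (F−C)×(F−C) = 0, so 2·[WFK] and 2·[CDF] are each linear in λ. Evaluating at λ=0 and λ=1:
  2·[WFK] = −λ + 1,   2·[CDF] = 1/2
So [WFK]:[CDF] = (−λ + 1) / (1/2). Setting this equal to 3/4:
  −λ + 1 = 3/4·(1/2)  ⇒  λ = 5/8
Then r = λ/(1−λ) = (5/8)/(3/8) = 5/3. Check: with r = 5/3, K = (0, 5/8) and [WFK]:[CDF] = 3/4 as required.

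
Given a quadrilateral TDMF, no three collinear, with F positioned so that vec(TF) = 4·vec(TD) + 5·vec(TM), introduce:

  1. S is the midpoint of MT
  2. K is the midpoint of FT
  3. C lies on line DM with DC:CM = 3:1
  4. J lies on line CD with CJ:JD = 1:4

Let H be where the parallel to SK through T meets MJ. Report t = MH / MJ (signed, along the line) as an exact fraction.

Assign T = (0, 0), D = (1, 0), M = (0, 1), F = (4, 5) — the answer is frame-independent, so this choice is without loss of generality.
1. S is the midpoint of MT ⇒ S = (0, 1/2)
2. K is the midpoint of FT ⇒ K = (2, 5/2)
3. C lies on line DM with DC:CM = 3:1 ⇒ C = (1/4, 3/4)
4. J lies on line CD with CJ:JD = 1:4 ⇒ J = (2/5, 3/5)
through T parallel to SK: direction (2, 2); meets MJ at H = (1/2, 1/2)
H = M + t·(J−M) with t = 5/4

t = 5/4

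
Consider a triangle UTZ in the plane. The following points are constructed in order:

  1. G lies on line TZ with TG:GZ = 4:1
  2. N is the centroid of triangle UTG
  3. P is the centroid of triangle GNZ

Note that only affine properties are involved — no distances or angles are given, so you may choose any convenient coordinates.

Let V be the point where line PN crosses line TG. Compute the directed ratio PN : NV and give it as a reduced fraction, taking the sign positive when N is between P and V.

PN:NV = -2/3

Assign U = (0, 0), T = (1, 0), Z = (0, 1) — the answer is frame-independent, so this choice is without loss of generality.
1. G lies on line TZ with TG:GZ = 4:1 ⇒ G = (1/5, 4/5)
2. N is the centroid of triangle UTG ⇒ N = (2/5, 4/15)
3. P is the centroid of triangle GNZ ⇒ P = (1/5, 31/45)
line PN meets TG at V = (1/10, 9/10)
N = P + t·(V−P) with t = -2, so PN:NV = -2:3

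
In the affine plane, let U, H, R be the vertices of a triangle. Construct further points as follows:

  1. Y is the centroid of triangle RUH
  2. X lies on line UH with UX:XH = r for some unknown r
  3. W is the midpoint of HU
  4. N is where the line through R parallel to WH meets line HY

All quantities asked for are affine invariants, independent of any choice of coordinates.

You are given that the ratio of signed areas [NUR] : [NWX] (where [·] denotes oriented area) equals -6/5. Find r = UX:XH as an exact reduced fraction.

Work in coordinates with U = (0, 0), H = (1, 0), R = (0, 1).
1. Y is the centroid of triangle RUH ⇒ Y = (1/3, 1/3)
2. With UX:XH = r, write λ = r/(r+1) so X = U + λ·(H−U); X is affine-linear in λ
3. W is the midpoint of HU ⇒ W = (1/2, 0)
4. N is where the line through R parallel to WH meets line HY ⇒ N = (-1, 1)
Every point depending on X is an affine combination of X and λ-independent points, so each such coordinate is linear in λ; the λ² term in each signed area is a multiple of (H−U)×(H−U) = 0, so 2·[NUR] and 2·[NWX] are each linear in λ. Evaluating at λ=0 and λ=1:
  2·[NUR] = 1,   2·[NWX] = λ − 1/2
So [NUR]:[NWX] = (1) / (λ − 1/2). Setting this equal to -6/5:
  1 = -6/5·(λ − 1/2)  ⇒  λ = -1/3
Then r = λ/(1−λ) = (-1/3)/(4/3) = -1/4. Check: with r = -1/4, X = (-1/3, 0) and [NUR]:[NWX] = -6/5 as required.

r = -1/4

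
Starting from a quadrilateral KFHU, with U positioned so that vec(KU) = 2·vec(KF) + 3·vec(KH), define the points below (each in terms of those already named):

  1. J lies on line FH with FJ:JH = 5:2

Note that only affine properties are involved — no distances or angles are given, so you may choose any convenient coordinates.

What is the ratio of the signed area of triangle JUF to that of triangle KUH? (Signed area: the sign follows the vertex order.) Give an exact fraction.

Assign K = (0, 0), F = (1, 0), H = (0, 1), U = (2, 3) — the answer is frame-independent, so this choice is without loss of generality.
1. J lies on line FH with FJ:JH = 5:2 ⇒ J = (2/7, 5/7)
2·[JUF] = -20/7, 2·[KUH] = 2
[JUF]:[KUH] = -20/7:2 = -10/7

[JUF]:[KUH] = -10/7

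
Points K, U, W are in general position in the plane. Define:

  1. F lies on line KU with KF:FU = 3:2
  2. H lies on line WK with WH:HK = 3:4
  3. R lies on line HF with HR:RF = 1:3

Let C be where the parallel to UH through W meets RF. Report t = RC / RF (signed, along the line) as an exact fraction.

t = -17/6

Set K = (0, 0), U = (1, 0), W = (0, 1); any affine frame gives the same invariant.
1. F lies on line KU with KF:FU = 3:2 ⇒ F = (3/5, 0)
2. H lies on line WK with WH:HK = 3:4 ⇒ H = (0, 4/7)
3. R lies on line HF with HR:RF = 1:3 ⇒ R = (3/20, 3/7)
through W parallel to UH: direction (-1, 4/7); meets RF at C = (-9/8, 23/14)
C = R + t·(F−R) with t = -17/6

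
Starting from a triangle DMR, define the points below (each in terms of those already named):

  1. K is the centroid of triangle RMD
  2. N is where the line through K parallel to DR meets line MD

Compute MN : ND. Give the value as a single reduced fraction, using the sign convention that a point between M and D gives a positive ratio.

Set D = (0, 0), M = (1, 0), R = (0, 1); any affine frame gives the same invariant.
1. K is the centroid of triangle RMD ⇒ K = (1/3, 1/3)
2. N is where the line through K parallel to DR meets line MD ⇒ N = (1/3, 0)
N = M + t·(D−M) with t = 2/3, so MN:ND = t:(1−t) = 2/3:1/3

MN:ND = 2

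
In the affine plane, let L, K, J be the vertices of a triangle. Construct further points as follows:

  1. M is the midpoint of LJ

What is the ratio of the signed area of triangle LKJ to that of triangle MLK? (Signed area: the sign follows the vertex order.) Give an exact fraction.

[LKJ]:[MLK] = 2

Set L = (0, 0), K = (1, 0), J = (0, 1); any affine frame gives the same invariant.
1. M is the midpoint of LJ ⇒ M = (0, 1/2)
2·[LKJ] = 1, 2·[MLK] = 1/2
[LKJ]:[MLK] = 1:1/2 = 2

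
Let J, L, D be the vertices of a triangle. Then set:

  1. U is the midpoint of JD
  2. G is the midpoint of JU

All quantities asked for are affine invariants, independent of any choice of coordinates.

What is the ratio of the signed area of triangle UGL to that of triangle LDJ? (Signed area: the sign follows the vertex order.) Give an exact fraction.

[UGL]:[LDJ] = 1/4

Assign J = (0, 0), L = (1, 0), D = (0, 1) — the answer is frame-independent, so this choice is without loss of generality.
1. U is the midpoint of JD ⇒ U = (0, 1/2)
2. G is the midpoint of JU ⇒ G = (0, 1/4)
2·[UGL] = 1/4, 2·[LDJ] = 1
[UGL]:[LDJ] = 1/4:1 = 1/4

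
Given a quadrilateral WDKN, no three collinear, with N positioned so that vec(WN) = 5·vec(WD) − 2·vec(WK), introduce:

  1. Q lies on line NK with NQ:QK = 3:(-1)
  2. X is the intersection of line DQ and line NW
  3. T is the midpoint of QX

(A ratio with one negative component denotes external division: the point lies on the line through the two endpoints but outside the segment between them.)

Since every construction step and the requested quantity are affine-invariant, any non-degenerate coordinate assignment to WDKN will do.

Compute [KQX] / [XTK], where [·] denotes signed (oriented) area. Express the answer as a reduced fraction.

[KQX]:[XTK] = -2

Assign W = (0, 0), D = (1, 0), K = (0, 1), N = (5, -2) — the answer is frame-independent, so this choice is without loss of generality.
1. Q lies on line NK with NQ:QK = 3:(-1) ⇒ Q = (-5/2, 5/2)
2. X is the intersection of line DQ and line NW ⇒ X = (25/11, -10/11)
3. T is the midpoint of QX ⇒ T = (-5/44, 35/44)
2·[KQX] = 15/11, 2·[XTK] = -15/22
[KQX]:[XTK] = 15/11:-15/22 = -2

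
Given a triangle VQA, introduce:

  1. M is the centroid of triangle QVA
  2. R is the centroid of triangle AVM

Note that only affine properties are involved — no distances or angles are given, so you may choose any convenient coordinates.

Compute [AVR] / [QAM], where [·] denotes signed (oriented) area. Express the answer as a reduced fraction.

Set V = (0, 0), Q = (1, 0), A = (0, 1); any affine frame gives the same invariant.
1. M is the centroid of triangle QVA ⇒ M = (1/3, 1/3)
2. R is the centroid of triangle AVM ⇒ R = (1/9, 4/9)
2·[AVR] = 1/9, 2·[QAM] = 1/3
[AVR]:[QAM] = 1/9:1/3 = 1/3

[AVR]:[QAM] = 1/3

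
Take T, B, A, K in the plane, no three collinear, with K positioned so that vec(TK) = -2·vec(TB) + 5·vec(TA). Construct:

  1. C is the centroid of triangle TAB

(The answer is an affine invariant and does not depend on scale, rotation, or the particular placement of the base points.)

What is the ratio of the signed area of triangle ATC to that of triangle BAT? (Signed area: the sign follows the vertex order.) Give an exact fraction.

[ATC]:[BAT] = 1/3

Choose coordinates T = (0, 0), B = (1, 0), A = (0, 1), K = (-2, 5).
1. C is the centroid of triangle TAB ⇒ C = (1/3, 1/3)
2·[ATC] = 1/3, 2·[BAT] = 1
[ATC]:[BAT] = 1/3:1 = 1/3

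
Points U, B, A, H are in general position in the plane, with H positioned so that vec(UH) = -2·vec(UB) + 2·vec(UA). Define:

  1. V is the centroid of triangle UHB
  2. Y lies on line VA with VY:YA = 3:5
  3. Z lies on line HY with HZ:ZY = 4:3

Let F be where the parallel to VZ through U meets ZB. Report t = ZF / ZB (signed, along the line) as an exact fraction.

t = -1/2

Work in coordinates with U = (0, 0), B = (1, 0), A = (0, 1), H = (-2, 2).
1. V is the centroid of triangle UHB ⇒ V = (-1/3, 2/3)
2. Y lies on line VA with VY:YA = 3:5 ⇒ Y = (-5/24, 19/24)
3. Z lies on line HY with HZ:ZY = 4:3 ⇒ Z = (-41/42, 55/42)
through U parallel to VZ: direction (-9/14, 9/14); meets ZB at F = (-55/28, 55/28)
F = Z + t·(B−Z) with t = -1/2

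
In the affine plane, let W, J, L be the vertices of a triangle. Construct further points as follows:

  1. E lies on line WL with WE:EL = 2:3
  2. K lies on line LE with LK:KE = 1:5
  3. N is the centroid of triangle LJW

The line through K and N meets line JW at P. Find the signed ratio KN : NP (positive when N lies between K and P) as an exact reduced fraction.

KN:NP = 17/10

Work in coordinates with W = (0, 0), J = (1, 0), L = (0, 1).
1. E lies on line WL with WE:EL = 2:3 ⇒ E = (0, 2/5)
2. K lies on line LE with LK:KE = 1:5 ⇒ K = (0, 9/10)
3. N is the centroid of triangle LJW ⇒ N = (1/3, 1/3)
line KN meets JW at P = (9/17, 0)
N = K + t·(P−K) with t = 17/27, so KN:NP = 17/27:10/27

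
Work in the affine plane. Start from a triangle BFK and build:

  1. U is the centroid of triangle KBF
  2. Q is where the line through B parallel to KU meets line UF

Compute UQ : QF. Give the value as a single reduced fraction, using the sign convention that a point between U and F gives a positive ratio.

UQ:QF = -1/2

Set B = (0, 0), F = (1, 0), K = (0, 1); any affine frame gives the same invariant.
1. U is the centroid of triangle KBF ⇒ U = (1/3, 1/3)
2. Q is where the line through B parallel to KU meets line UF ⇒ Q = (-1/3, 2/3)
Q = U + t·(F−U) with t = -1, so UQ:QF = t:(1−t) = -1:2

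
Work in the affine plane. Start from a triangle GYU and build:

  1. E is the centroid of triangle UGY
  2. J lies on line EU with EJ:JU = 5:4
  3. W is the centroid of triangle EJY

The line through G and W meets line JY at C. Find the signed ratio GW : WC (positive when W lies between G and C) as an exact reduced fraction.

GW:WC = 52/5

Work in coordinates with G = (0, 0), Y = (1, 0), U = (0, 1).
1. E is the centroid of triangle UGY ⇒ E = (1/3, 1/3)
2. J lies on line EU with EJ:JU = 5:4 ⇒ J = (4/27, 19/27)
3. W is the centroid of triangle EJY ⇒ W = (40/81, 28/81)
line GW meets JY at C = (190/351, 133/351)
W = G + t·(C−G) with t = 52/57, so GW:WC = 52/57:5/57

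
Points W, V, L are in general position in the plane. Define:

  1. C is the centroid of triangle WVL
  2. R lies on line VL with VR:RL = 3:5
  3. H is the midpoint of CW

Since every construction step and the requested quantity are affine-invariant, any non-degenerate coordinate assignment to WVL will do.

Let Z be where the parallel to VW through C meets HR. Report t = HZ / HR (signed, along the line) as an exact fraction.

Assign W = (0, 0), V = (1, 0), L = (0, 1) — the answer is frame-independent, so this choice is without loss of generality.
1. C is the centroid of triangle WVL ⇒ C = (1/3, 1/3)
2. R lies on line VL with VR:RL = 3:5 ⇒ R = (5/8, 3/8)
3. H is the midpoint of CW ⇒ H = (1/6, 1/6)
through C parallel to VW: direction (-1, 0); meets HR at Z = (8/15, 1/3)
Z = H + t·(R−H) with t = 4/5

t = 4/5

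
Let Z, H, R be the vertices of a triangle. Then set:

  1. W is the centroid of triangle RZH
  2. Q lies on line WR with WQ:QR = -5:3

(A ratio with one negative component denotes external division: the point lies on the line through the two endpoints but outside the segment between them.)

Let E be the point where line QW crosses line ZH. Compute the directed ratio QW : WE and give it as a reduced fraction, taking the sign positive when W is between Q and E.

Choose coordinates Z = (0, 0), H = (1, 0), R = (0, 1).
1. W is the centroid of triangle RZH ⇒ W = (1/3, 1/3)
2. Q lies on line WR with WQ:QR = -5:3 ⇒ Q = (-1/2, 2)
line QW meets ZH at E = (1/2, 0)
W = Q + t·(E−Q) with t = 5/6, so QW:WE = 5/6:1/6

QW:WE = 5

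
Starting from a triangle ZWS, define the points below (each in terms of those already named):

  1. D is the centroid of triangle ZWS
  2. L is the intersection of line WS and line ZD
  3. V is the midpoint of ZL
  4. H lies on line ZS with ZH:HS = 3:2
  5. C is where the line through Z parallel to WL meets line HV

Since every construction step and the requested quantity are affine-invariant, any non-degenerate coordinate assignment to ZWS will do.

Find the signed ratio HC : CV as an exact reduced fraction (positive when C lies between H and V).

HC:CV = -6/5

Assign Z = (0, 0), W = (1, 0), S = (0, 1) — the answer is frame-independent, so this choice is without loss of generality.
1. D is the centroid of triangle ZWS ⇒ D = (1/3, 1/3)
2. L is the intersection of line WS and line ZD ⇒ L = (1/2, 1/2)
3. V is the midpoint of ZL ⇒ V = (1/4, 1/4)
4. H lies on line ZS with ZH:HS = 3:2 ⇒ H = (0, 3/5)
5. C is where the line through Z parallel to WL meets line HV ⇒ C = (3/2, -3/2)
C = H + t·(V−H) with t = 6, so HC:CV = t:(1−t) = 6:-5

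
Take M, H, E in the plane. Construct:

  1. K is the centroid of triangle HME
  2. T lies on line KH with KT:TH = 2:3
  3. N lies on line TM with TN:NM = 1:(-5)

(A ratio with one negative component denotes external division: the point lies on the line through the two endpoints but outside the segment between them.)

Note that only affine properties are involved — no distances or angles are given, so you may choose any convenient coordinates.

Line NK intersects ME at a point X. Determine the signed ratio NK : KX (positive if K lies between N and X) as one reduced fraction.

NK:KX = 5/4

Choose coordinates M = (0, 0), H = (1, 0), E = (0, 1).
1. K is the centroid of triangle HME ⇒ K = (1/3, 1/3)
2. T lies on line KH with KT:TH = 2:3 ⇒ T = (3/5, 1/5)
3. N lies on line TM with TN:NM = 1:(-5) ⇒ N = (3/4, 1/4)
line NK meets ME at X = (0, 2/5)
K = N + t·(X−N) with t = 5/9, so NK:KX = 5/9:4/9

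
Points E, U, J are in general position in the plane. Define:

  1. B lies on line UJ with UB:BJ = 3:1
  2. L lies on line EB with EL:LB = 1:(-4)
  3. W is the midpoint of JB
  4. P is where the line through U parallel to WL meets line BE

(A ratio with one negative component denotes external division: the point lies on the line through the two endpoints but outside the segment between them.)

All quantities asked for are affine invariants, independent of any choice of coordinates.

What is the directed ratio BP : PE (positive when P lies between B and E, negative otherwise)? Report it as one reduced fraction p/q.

BP:PE = -8/9

Set E = (0, 0), U = (1, 0), J = (0, 1); any affine frame gives the same invariant.
1. B lies on line UJ with UB:BJ = 3:1 ⇒ B = (1/4, 3/4)
2. L lies on line EB with EL:LB = 1:(-4) ⇒ L = (-1/12, -1/4)
3. W is the midpoint of JB ⇒ W = (1/8, 7/8)
4. P is where the line through U parallel to WL meets line BE ⇒ P = (9/4, 27/4)
P = B + t·(E−B) with t = -8, so BP:PE = t:(1−t) = -8:9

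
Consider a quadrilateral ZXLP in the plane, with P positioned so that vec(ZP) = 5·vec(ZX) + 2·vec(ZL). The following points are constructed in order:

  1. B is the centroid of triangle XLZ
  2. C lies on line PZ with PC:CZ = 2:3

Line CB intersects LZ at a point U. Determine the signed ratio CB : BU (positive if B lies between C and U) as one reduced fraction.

Work in coordinates with Z = (0, 0), X = (1, 0), L = (0, 1), P = (5, 2).
1. B is the centroid of triangle XLZ ⇒ B = (1/3, 1/3)
2. C lies on line PZ with PC:CZ = 2:3 ⇒ C = (3, 6/5)
line CB meets LZ at U = (0, 9/40)
B = C + t·(U−C) with t = 8/9, so CB:BU = 8/9:1/9

CB:BU = 8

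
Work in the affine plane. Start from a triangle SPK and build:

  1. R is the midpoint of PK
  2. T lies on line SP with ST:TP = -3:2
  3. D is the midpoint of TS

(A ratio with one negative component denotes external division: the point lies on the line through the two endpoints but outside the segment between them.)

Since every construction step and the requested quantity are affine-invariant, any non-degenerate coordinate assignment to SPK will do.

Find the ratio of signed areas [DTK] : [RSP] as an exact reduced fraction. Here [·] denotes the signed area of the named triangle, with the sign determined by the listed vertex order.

[DTK]:[RSP] = 3

Work in coordinates with S = (0, 0), P = (1, 0), K = (0, 1).
1. R is the midpoint of PK ⇒ R = (1/2, 1/2)
2. T lies on line SP with ST:TP = -3:2 ⇒ T = (3, 0)
3. D is the midpoint of TS ⇒ D = (3/2, 0)
2·[DTK] = 3/2, 2·[RSP] = 1/2
[DTK]:[RSP] = 3/2:1/2 = 3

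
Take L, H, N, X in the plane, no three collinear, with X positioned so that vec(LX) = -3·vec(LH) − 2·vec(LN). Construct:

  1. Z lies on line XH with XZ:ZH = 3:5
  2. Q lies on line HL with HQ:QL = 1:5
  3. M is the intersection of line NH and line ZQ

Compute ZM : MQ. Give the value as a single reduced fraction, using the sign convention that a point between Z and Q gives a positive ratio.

ZM:MQ = -45/2

Assign L = (0, 0), H = (1, 0), N = (0, 1), X = (-3, -2) — the answer is frame-independent, so this choice is without loss of generality.
1. Z lies on line XH with XZ:ZH = 3:5 ⇒ Z = (-3/2, -5/4)
2. Q lies on line HL with HQ:QL = 1:5 ⇒ Q = (5/6, 0)
3. M is the intersection of line NH and line ZQ ⇒ M = (81/86, 5/86)
M = Z + t·(Q−Z) with t = 45/43, so ZM:MQ = t:(1−t) = 45/43:-2/43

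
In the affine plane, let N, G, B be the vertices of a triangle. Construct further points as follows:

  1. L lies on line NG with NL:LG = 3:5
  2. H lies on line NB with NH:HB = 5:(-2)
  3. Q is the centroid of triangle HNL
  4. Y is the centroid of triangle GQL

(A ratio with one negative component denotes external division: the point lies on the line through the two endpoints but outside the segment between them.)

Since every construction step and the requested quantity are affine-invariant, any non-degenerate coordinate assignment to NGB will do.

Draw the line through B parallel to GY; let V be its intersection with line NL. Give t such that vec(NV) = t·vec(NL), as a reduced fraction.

t = 36/5

Work in coordinates with N = (0, 0), G = (1, 0), B = (0, 1).
1. L lies on line NG with NL:LG = 3:5 ⇒ L = (3/8, 0)
2. H lies on line NB with NH:HB = 5:(-2) ⇒ H = (0, 5/3)
3. Q is the centroid of triangle HNL ⇒ Q = (1/8, 5/9)
4. Y is the centroid of triangle GQL ⇒ Y = (1/2, 5/27)
through B parallel to GY: direction (-1/2, 5/27); meets NL at V = (27/10, 0)
V = N + t·(L−N) with t = 36/5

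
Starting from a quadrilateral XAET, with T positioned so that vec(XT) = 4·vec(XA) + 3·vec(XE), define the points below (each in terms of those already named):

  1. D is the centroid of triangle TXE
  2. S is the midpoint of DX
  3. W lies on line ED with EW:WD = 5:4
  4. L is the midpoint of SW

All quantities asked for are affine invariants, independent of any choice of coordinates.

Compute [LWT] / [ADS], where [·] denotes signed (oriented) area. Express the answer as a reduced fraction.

[LWT]:[ADS] = -7/6

Assign X = (0, 0), A = (1, 0), E = (0, 1), T = (4, 3) — the answer is frame-independent, so this choice is without loss of generality.
1. D is the centroid of triangle TXE ⇒ D = (4/3, 4/3)
2. S is the midpoint of DX ⇒ S = (2/3, 2/3)
3. W lies on line ED with EW:WD = 5:4 ⇒ W = (20/27, 32/27)
4. L is the midpoint of SW ⇒ L = (19/27, 25/27)
2·[LWT] = -7/9, 2·[ADS] = 2/3
[LWT]:[ADS] = -7/9:2/3 = -7/6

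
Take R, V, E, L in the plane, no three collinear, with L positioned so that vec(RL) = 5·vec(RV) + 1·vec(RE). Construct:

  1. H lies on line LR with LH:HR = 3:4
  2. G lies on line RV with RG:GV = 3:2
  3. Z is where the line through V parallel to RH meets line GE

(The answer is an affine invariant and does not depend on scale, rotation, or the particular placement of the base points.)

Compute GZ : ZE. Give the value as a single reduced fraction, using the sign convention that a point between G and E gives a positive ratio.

Assign R = (0, 0), V = (1, 0), E = (0, 1), L = (5, 1) — the answer is frame-independent, so this choice is without loss of generality.
1. H lies on line LR with LH:HR = 3:4 ⇒ H = (20/7, 4/7)
2. G lies on line RV with RG:GV = 3:2 ⇒ G = (3/5, 0)
3. Z is where the line through V parallel to RH meets line GE ⇒ Z = (9/14, -1/14)
Z = G + t·(E−G) with t = -1/14, so GZ:ZE = t:(1−t) = -1/14:15/14

GZ:ZE = -1/15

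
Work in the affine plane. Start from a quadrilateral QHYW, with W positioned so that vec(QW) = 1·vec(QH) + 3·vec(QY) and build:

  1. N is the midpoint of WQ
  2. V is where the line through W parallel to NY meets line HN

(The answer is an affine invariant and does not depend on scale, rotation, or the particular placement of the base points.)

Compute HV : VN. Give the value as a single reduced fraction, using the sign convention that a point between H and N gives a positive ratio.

Assign Q = (0, 0), H = (1, 0), Y = (0, 1), W = (1, 3) — the answer is frame-independent, so this choice is without loss of generality.
1. N is the midpoint of WQ ⇒ N = (1/2, 3/2)
2. V is where the line through W parallel to NY meets line HN ⇒ V = (1/4, 9/4)
V = H + t·(N−H) with t = 3/2, so HV:VN = t:(1−t) = 3/2:-1/2

HV:VN = -3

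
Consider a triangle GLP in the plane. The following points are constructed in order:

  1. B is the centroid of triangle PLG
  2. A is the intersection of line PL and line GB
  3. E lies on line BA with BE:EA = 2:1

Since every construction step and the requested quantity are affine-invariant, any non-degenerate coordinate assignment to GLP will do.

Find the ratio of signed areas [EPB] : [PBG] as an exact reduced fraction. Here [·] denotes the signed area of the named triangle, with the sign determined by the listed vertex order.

[EPB]:[PBG] = -1/3

Work in coordinates with G = (0, 0), L = (1, 0), P = (0, 1).
1. B is the centroid of triangle PLG ⇒ B = (1/3, 1/3)
2. A is the intersection of line PL and line GB ⇒ A = (1/2, 1/2)
3. E lies on line BA with BE:EA = 2:1 ⇒ E = (4/9, 4/9)
2·[EPB] = 1/9, 2·[PBG] = -1/3
[EPB]:[PBG] = 1/9:-1/3 = -1/3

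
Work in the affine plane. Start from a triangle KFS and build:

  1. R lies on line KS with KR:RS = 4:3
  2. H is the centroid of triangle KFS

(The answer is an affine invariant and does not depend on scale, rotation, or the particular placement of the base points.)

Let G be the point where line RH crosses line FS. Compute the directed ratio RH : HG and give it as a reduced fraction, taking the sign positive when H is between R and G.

RH:HG = 2/7

Set K = (0, 0), F = (1, 0), S = (0, 1); any affine frame gives the same invariant.
1. R lies on line KS with KR:RS = 4:3 ⇒ R = (0, 4/7)
2. H is the centroid of triangle KFS ⇒ H = (1/3, 1/3)
line RH meets FS at G = (3/2, -1/2)
H = R + t·(G−R) with t = 2/9, so RH:HG = 2/9:7/9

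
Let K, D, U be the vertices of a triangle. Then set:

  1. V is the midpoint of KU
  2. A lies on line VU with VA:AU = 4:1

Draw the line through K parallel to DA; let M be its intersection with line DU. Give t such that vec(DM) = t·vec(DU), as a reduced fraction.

t = -9

Set K = (0, 0), D = (1, 0), U = (0, 1); any affine frame gives the same invariant.
1. V is the midpoint of KU ⇒ V = (0, 1/2)
2. A lies on line VU with VA:AU = 4:1 ⇒ A = (0, 9/10)
through K parallel to DA: direction (-1, 9/10); meets DU at M = (10, -9)
M = D + t·(U−D) with t = -9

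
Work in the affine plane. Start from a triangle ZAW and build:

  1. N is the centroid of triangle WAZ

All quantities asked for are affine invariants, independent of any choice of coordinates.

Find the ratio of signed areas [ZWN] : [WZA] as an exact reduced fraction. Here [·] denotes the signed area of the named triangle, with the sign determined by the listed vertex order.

[ZWN]:[WZA] = -1/3

Set Z = (0, 0), A = (1, 0), W = (0, 1); any affine frame gives the same invariant.
1. N is the centroid of triangle WAZ ⇒ N = (1/3, 1/3)
2·[ZWN] = -1/3, 2·[WZA] = 1
[ZWN]:[WZA] = -1/3:1 = -1/3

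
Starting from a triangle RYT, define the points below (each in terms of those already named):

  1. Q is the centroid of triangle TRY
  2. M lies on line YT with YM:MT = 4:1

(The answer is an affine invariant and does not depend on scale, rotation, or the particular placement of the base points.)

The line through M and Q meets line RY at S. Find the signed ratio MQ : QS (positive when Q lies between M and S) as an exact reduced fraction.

MQ:QS = 7/5

Choose coordinates R = (0, 0), Y = (1, 0), T = (0, 1).
1. Q is the centroid of triangle TRY ⇒ Q = (1/3, 1/3)
2. M lies on line YT with YM:MT = 4:1 ⇒ M = (1/5, 4/5)
line MQ meets RY at S = (3/7, 0)
Q = M + t·(S−M) with t = 7/12, so MQ:QS = 7/12:5/12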